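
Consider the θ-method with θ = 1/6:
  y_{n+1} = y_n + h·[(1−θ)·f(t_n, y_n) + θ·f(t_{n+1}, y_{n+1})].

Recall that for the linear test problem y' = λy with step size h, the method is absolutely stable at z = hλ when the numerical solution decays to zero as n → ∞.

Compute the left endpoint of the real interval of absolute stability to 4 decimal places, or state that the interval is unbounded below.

On y'=λy, z=hλ:
  y_{n+1} = y_n + z·[5/6·y_n + 1/6·y_{n+1}] ⇒ (1 − 1/6z)y_{n+1} = (1 + 5/6z)y_n
  ⇒ R(z) = (1 + 5/6z)/(1 − 1/6z).

Need |R(x)|<1, x<0.
x=-0.79: |R|=0.3019
R=−1: 1+5/6x = −1+1/6x ⇒ -2/3x=2 ⇒ x=2/(-2/3)=-3.0000
Confirm numerically:
  x=-2.335: |R|=0.68086 <1
  x=-1.947: |R|=0.46999 <1
  x=-1.613: |R|=0.27125 <1
  x=-3.508: |R|=1.21371 >1
  x=-3.261: |R|=1.11273 >1
Stable set (-3.0000, 0).

left endpoint -3.0000.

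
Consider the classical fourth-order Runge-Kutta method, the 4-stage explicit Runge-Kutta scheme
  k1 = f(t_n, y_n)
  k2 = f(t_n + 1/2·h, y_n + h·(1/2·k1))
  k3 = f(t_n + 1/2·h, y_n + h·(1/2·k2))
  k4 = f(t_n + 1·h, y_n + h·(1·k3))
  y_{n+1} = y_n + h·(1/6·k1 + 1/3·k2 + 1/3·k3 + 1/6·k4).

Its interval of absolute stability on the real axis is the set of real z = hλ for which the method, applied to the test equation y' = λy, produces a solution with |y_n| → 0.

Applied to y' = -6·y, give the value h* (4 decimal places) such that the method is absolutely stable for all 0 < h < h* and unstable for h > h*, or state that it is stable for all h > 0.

(-2.7853,0); λ=-6 ⇒ h* = 0.4642.

Test eqn y'=λy, z=hλ:
  order 4, 4-stage ⇒ R(z)=1+z+z^2/2+z^3/6+z^4/24
  (e.g. R(-1.15)=0.33065, |R|=0.33065)

Solve |R(x)|<1 on ℝ⁻.
x=-1.15: |R|=0.3306
|R(-2.97)|=1.3161 |R(-2.71)|=0.8923 |R(-0.94)|=0.3959
Bisect:
  x_lo=-3.2116 |R|=1.8573  x_hi=-0.3645 |R|=0.6946
  mid=-1.78803 |R|=0.28364 →hi
  mid=-2.49980 |R|=0.64824 →hi
  mid=-2.85568 |R|=1.11142 →lo
  mid=-2.67774 |R|=0.84959 →hi
  mid=-2.76671 |R|=0.97235 →hi
  mid=-2.81120 |R|=1.03977 →lo
  mid=-2.78896 |R|=1.00554 →lo
  mid=-2.77784 |R|=0.98881 →hi
  mid=-2.78340 |R|=0.99714 →hi
  ...
  [-2.78531,-2.78513] ⇒ x*=-2.7853
Interval (-2.7853, 0).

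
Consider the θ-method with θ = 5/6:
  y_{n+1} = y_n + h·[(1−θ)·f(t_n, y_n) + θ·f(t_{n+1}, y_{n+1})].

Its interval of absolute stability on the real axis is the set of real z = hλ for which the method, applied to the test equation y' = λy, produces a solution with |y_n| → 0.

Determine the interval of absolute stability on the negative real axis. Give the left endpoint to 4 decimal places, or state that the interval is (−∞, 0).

(−∞, 0) — no finite endpoint.

Set f=λy, z=hλ:
  y_{n+1} = y_n + z·[1/6·y_n + 5/6·y_{n+1}] ⇒ (1 − 5/6z)y_{n+1} = (1 + 1/6z)y_n
  R(z) = (1 + 1/6z)/(1 − 5/6z).

Solve |R(x)|<1 on ℝ⁻.
x=-1.45: |R|=0.3434
x=-2: |R|=0.2500
x=-10: |R|=0.0714
x=-100: |R|=0.1858
θ=5/6≥1/2 ⇒ |1+1/6x|<|1−5/6x| ∀x<0 ⇒ stable on all of ℝ⁻.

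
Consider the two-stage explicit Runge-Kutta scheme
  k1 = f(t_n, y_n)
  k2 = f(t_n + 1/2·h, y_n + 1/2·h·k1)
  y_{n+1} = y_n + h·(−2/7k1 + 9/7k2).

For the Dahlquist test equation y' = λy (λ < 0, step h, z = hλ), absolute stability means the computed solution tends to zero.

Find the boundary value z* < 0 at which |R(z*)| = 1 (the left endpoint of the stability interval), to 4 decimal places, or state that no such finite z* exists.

With y'=λy (z=hλ):
  k1=λy_n ⇒ h·k1=z·y_n;  k2=λ(1+1/2z)y_n ⇒ h·k2=z(1+1/2z)y_n
  y_{n+1}/y_n = 1 − 2/7z + 9/7z(1+1/2z) = 1 + z + 9/14z²
  ⇒ R(z) = 1 + z + 9/14z².

Need |R(x)|<1, x<0.
x=-1.07: |R|=0.6660
R=1: x+9/14x²=0 ⇒ x=−14/9=-1.5556; min R=1−1/(4·9/14)=0.6111>−1
Confirm numerically:
  x=-1.474: |R|=0.92272 <1
  x=-0.866: |R|=0.61611 <1
  x=-0.706: |R|=0.61442 <1
  x=-1.774: |R|=1.24912 >1
  x=-1.666: |R|=1.11829 >1
Stable set (-1.5556, 0).

left endpoint -1.5556.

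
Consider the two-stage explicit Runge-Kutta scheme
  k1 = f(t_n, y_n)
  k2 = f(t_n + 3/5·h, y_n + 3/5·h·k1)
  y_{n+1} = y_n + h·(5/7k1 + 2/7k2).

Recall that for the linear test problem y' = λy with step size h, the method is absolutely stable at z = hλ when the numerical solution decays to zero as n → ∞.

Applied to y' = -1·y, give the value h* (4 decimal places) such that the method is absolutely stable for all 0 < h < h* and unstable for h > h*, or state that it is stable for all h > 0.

(-5.8333,0); λ=-1 ⇒ h* = (35/6)/1 = 5.8333.

On y'=λy, z=hλ:
  k1=λy_n ⇒ h·k1=z·y_n;  k2=λ(1+3/5z)y_n ⇒ h·k2=z(1+3/5z)y_n
  y_{n+1}/y_n = 1 + 5/7z + 2/7z(1+3/5z) = 1 + z + 6/35z²
  Hence R(z) = 1 + z + 6/35z².

Boundary: |R(x)|=1, x<0.
x=-1.72: |R|=0.2128
R=1: x+6/35x²=0 ⇒ x=−35/6=-5.8333; min R=1−1/(4·6/35)=-0.4583>−1
Confirm numerically:
  x=-5.269: |R|=0.49026 <1
  x=-4.715: |R|=0.09607 <1
  x=-3.166: |R|=0.44768 <1
  x=-2.947: |R|=0.45818 <1
  x=-6.304: |R|=1.50864 >1
  x=-6.240: |R|=1.43502 >1
Interval (-5.8333, 0).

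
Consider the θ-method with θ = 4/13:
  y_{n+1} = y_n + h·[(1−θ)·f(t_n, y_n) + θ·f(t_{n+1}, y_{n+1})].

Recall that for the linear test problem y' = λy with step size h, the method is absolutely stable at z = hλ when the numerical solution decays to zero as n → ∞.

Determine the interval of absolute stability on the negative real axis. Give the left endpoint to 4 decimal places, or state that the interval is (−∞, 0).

z∈(-5.2000,0).

Set f=λy, z=hλ:
  y_{n+1} = y_n + z·[9/13·y_n + 4/13·y_{n+1}] ⇒ (1 − 4/13z)y_{n+1} = (1 + 9/13z)y_n
  R(z) = (1 + 9/13z)/(1 − 4/13z).

Boundary: |R(x)|=1, x<0.
x=-1.79: |R|=0.1543
R=−1: 1+9/13x = −1+4/13x ⇒ -5/13x=2 ⇒ x=2/(-5/13)=-5.2000
Confirm numerically:
  x=-3.973: |R|=0.78766 <1
  x=-3.952: |R|=0.78339 <1
  x=-3.145: |R|=0.59832 <1
  x=-3.105: |R|=0.58792 <1
  x=-5.655: |R|=1.06387 >1
  x=-5.647: |R|=1.06280 >1
Stable set (-5.2000, 0).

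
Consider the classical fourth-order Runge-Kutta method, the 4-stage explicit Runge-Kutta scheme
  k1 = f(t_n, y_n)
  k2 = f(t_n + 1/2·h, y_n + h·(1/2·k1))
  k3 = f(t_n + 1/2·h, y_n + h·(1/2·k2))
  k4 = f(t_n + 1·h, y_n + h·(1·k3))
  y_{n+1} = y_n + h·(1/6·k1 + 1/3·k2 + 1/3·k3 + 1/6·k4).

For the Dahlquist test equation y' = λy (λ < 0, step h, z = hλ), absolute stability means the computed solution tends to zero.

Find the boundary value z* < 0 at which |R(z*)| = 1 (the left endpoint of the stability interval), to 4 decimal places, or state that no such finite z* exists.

Set f=λy, z=hλ:
  order 4, 4-stage ⇒ R(z)=1+z+z^2/2+z^3/6+z^4/24
  (e.g. R(-1.03)=0.36523, |R|=0.36523)

Boundary: |R(x)|=1, x<0.
x=-1.03: |R|=0.3652
|R(-2.67)|=0.8396 |R(-2.21)|=0.4270 |R(-1.39)|=0.2840
Bisect:
  x_lo=-3.4324 |R|=2.5018  x_hi=-0.1500 |R|=0.8607
  mid=-1.79119 |R|=0.28409 →hi
  mid=-2.61178 |R|=0.76840 →hi
  mid=-3.02208 |R|=1.41978 →lo
  mid=-2.81693 |R|=1.04876 →lo
  mid=-2.71436 |R|=0.89822 →hi
  mid=-2.76565 |R|=0.97078 →hi
  mid=-2.79129 |R|=1.00908 →lo
  mid=-2.77847 |R|=0.98976 →hi
  ...
  [-2.78548,-2.78528] ⇒ x*=-2.7853
So |R|<1 on (-2.7853, 0).

z* = -2.7853.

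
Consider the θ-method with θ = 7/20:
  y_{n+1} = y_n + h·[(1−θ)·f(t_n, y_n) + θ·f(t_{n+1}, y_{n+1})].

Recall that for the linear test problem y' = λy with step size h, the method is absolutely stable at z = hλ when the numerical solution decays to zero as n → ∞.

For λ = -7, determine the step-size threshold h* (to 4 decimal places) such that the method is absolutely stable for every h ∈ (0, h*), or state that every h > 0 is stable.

Test eqn y'=λy, z=hλ:
  y_{n+1} = y_n + z·[13/20·y_n + 7/20·y_{n+1}] ⇒ (1 − 7/20z)y_{n+1} = (1 + 13/20z)y_n
  ⇒ R(z) = (1 + 13/20z)/(1 − 7/20z).

Solve |R(x)|<1 on ℝ⁻.
x=-1.4: |R|=0.0604
R=−1: 1+13/20x = −1+7/20x ⇒ -3/10x=2 ⇒ x=2/(-3/10)=-6.6667
Confirm numerically:
  x=-5.721: |R|=0.90551 <1
  x=-4.480: |R|=0.74455 <1
  x=-3.597: |R|=0.59233 <1
  x=-3.429: |R|=0.55853 <1
  x=-7.234: |R|=1.04819 >1
  x=-7.091: |R|=1.03656 >1
  x=-6.797: |R|=1.01157 >1
Stable set (-6.6667, 0).

(-6.6667,0); λ=-7 ⇒ h* = (20/3)/7 = 0.9524.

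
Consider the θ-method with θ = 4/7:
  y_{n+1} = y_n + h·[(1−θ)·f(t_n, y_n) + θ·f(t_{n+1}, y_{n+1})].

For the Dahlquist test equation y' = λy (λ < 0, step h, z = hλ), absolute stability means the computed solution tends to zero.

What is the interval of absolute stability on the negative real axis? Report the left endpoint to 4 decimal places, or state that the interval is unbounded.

Test eqn y'=λy, z=hλ:
  y_{n+1} = y_n + z·[3/7·y_n + 4/7·y_{n+1}] ⇒ (1 − 4/7z)y_{n+1} = (1 + 3/7z)y_n
  R(z) = (1 + 3/7z)/(1 − 4/7z).

Need |R(x)|<1, x<0.
x=-0.35: |R|=0.7083
x=-2: |R|=0.0667
x=-10: |R|=0.4894
x=-100: |R|=0.7199
θ=4/7≥1/2 ⇒ |1+3/7x|<|1−4/7x| ∀x<0 ⇒ unbounded interval.

(−∞, 0) — no finite endpoint.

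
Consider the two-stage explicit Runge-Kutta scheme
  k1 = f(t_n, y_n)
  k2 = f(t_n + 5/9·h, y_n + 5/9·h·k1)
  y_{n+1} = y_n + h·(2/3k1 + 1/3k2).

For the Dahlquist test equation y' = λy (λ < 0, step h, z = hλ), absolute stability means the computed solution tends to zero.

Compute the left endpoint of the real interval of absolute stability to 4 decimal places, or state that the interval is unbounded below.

Test eqn y'=λy, z=hλ:
  k1=λy_n ⇒ h·k1=z·y_n;  k2=λ(1+5/9z)y_n ⇒ h·k2=z(1+5/9z)y_n
  y_{n+1}/y_n = 1 + 2/3z + 1/3z(1+5/9z) = 1 + z + 5/27z²
  Hence R(z) = 1 + z + 5/27z².

Need |R(x)|<1, x<0.
x=-1.39: |R|=0.0322
R=1: x+5/27x²=0 ⇒ x=−27/5=-5.4000; min R=1−1/(4·5/27)=-0.3500>−1
Confirm numerically:
  x=-3.815: |R|=0.11977 <1
  x=-3.418: |R|=0.25453 <1
  x=-2.182: |R|=0.30031 <1
  x=-5.921: |R|=1.57127 >1
  x=-5.500: |R|=1.10185 >1
Interval (-5.4000, 0).

z* = -5.4000.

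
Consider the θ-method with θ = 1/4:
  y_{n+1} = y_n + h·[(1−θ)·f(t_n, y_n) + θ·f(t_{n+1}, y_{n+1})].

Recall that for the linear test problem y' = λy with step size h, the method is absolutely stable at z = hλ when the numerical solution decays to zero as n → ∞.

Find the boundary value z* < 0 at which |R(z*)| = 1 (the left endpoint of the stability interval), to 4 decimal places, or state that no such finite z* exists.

z* = -4.0000.

Test eqn y'=λy, z=hλ:
  y_{n+1} = y_n + z·[3/4·y_n + 1/4·y_{n+1}] ⇒ (1 − 1/4z)y_{n+1} = (1 + 3/4z)y_n
  so R(z) = (1 + 3/4z)/(1 − 1/4z).

Find x<0 with |R(x)|<1.
x=-0.43: |R|=0.6117
R=−1: 1+3/4x = −1+1/4x ⇒ -1/2x=2 ⇒ x=2/(-1/2)=-4.0000
Confirm numerically:
  x=-3.941: |R|=0.98514 <1
  x=-3.541: |R|=0.87827 <1
  x=-3.090: |R|=0.74330 <1
  x=-3.052: |R|=0.73114 <1
  x=-4.477: |R|=1.11254 >1
  x=-4.062: |R|=1.01538 >1
Interval (-4.0000, 0).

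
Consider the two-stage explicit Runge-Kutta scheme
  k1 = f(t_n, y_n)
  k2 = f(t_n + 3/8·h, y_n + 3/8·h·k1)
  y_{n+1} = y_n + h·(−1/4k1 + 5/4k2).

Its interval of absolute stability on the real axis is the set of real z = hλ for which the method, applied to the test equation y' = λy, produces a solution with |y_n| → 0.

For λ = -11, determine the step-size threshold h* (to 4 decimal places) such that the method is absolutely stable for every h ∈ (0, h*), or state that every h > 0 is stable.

(-2.1333,0); λ=-11 ⇒ h* = (32/15)/11 = 0.1939.

Test eqn y'=λy, z=hλ:
  k1=λy_n ⇒ h·k1=z·y_n;  k2=λ(1+3/8z)y_n ⇒ h·k2=z(1+3/8z)y_n
  y_{n+1}/y_n = 1 − 1/4z + 5/4z(1+3/8z) = 1 + z + 15/32z²
  so R(z) = 1 + z + 15/32z².

Need |R(x)|<1, x<0.
x=-0.66: |R|=0.5442
R=1: x+15/32x²=0 ⇒ x=−32/15=-2.1333; min R=1−1/(4·15/32)=0.4667>−1
Confirm numerically:
  x=-1.957: |R|=0.83824 <1
  x=-1.945: |R|=0.82829 <1
  x=-1.310: |R|=0.49442 <1
  x=-0.966: |R|=0.47142 <1
  x=-2.485: |R|=1.40964 >1
  x=-2.366: |R|=1.25804 >1
  x=-2.244: |R|=1.11641 >1
Interval (-2.1333, 0).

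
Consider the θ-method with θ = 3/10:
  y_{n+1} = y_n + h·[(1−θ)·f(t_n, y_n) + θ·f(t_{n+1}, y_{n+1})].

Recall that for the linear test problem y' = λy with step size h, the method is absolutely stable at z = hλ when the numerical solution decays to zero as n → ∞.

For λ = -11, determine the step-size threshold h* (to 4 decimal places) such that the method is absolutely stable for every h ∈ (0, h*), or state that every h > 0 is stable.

(-5.0000,0); λ=-11 ⇒ h* = (5)/11 = 0.4545.

Set f=λy, z=hλ:
  y_{n+1} = y_n + z·[7/10·y_n + 3/10·y_{n+1}] ⇒ (1 − 3/10z)y_{n+1} = (1 + 7/10z)y_n
  R(z) = (1 + 7/10z)/(1 − 3/10z).

Find x<0 with |R(x)|<1.
x=-1.23: |R|=0.1015
R=−1: 1+7/10x = −1+3/10x ⇒ -2/5x=2 ⇒ x=2/(-2/5)=-5.0000
Confirm numerically:
  x=-3.889: |R|=0.79490 <1
  x=-3.738: |R|=0.76204 <1
  x=-3.464: |R|=0.69871 <1
  x=-2.176: |R|=0.31655 <1
  x=-5.455: |R|=1.06903 >1
  x=-5.407: |R|=1.06209 >1
  x=-5.124: |R|=1.01955 >1
Stable set (-5.0000, 0).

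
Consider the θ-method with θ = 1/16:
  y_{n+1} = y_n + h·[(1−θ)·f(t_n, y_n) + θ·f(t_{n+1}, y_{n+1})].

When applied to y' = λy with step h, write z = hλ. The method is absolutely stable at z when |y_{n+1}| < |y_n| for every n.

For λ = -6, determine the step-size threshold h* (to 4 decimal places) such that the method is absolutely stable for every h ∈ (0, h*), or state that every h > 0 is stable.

(-2.2857,0); λ=-6 ⇒ h* = (16/7)/6 = 0.3810.

Test eqn y'=λy, z=hλ:
  y_{n+1} = y_n + z·[15/16·y_n + 1/16·y_{n+1}] ⇒ (1 − 1/16z)y_{n+1} = (1 + 15/16z)y_n
  R(z) = (1 + 15/16z)/(1 − 1/16z).

Need |R(x)|<1, x<0.
x=-1.21: |R|=0.1249
R=−1: 1+15/16x = −1+1/16x ⇒ -7/8x=2 ⇒ x=2/(-7/8)=-2.2857
Confirm numerically:
  x=-2.120: |R|=0.87196 <1
  x=-1.788: |R|=0.60828 <1
  x=-1.536: |R|=0.40146 <1
  x=-2.871: |R|=1.43421 >1
  x=-2.593: |R|=1.23138 >1
  x=-2.308: |R|=1.01704 >1
Stable set (-2.2857, 0).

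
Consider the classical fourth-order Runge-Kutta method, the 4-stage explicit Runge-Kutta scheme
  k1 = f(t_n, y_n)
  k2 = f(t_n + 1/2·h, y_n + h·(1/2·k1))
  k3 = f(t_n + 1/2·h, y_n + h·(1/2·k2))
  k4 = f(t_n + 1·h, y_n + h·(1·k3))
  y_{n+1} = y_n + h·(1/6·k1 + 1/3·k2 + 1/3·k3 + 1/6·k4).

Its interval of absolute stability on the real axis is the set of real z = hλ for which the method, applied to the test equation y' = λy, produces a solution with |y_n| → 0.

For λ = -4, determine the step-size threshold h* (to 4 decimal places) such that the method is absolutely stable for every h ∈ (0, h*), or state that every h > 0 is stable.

With y'=λy (z=hλ):
  order 4, 4-stage ⇒ R(z)=1+z+z^2/2+z^3/6+z^4/24
  (e.g. R(-1.15)=0.33065, |R|=0.33065)

Boundary: |R(x)|=1, x<0.
x=-1.15: |R|=0.3306
|R(-2.52)|=0.6683 |R(-1.81)|=0.2870 |R(-1.6)|=0.2704
Bisect:
  x_lo=-3.2944 |R|=2.0809  x_hi=-0.0665 |R|=0.9356
  mid=-1.68047 |R|=0.27287 →hi
  mid=-2.48743 |R|=0.63626 →hi
  mid=-2.89091 |R|=1.17127 →lo
  mid=-2.68917 |R|=0.86449 →hi
  mid=-2.79004 |R|=1.00718 →lo
  mid=-2.73960 |R|=0.93327 →hi
  mid=-2.76482 |R|=0.96957 →hi
  mid=-2.77743 |R|=0.98821 →hi
  mid=-2.78373 |R|=0.99765 →hi
  ...
  [-2.78531,-2.78511] ⇒ x*=-2.7853
Interval (-2.7853, 0).

(-2.7853,0); λ=-4 ⇒ h* = 0.6963.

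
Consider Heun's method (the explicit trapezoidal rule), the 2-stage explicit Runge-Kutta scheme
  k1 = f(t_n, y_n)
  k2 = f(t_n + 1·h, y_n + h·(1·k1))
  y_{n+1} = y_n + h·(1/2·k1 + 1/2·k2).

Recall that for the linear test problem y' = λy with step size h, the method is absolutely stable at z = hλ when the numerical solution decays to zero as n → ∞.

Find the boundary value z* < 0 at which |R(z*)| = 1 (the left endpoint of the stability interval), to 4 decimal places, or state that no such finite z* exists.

Test eqn y'=λy, z=hλ:
  order 2, 2-stage ⇒ R(z)=1+z+z^2/2
  (e.g. R(-0.73)=0.53645, |R|=0.53645)

Solve |R(x)|<1 on ℝ⁻.
x=-0.73: |R|=0.5364
|R(-1.57)|=0.6624 |R(-1.26)|=0.5338 |R(-1.18)|=0.5162
Bisect:
  x_lo=-2.4985 |R|=1.6227  x_hi=-0.2388 |R|=0.7897
  mid=-1.36863 |R|=0.56795 →hi
  mid=-1.93356 |R|=0.93577 →hi
  mid=-2.21603 |R|=1.23936 →lo
  mid=-2.07480 |R|=1.07759 →lo
  mid=-2.00418 |R|=1.00419 →lo
  mid=-1.96887 |R|=0.96936 →hi
  mid=-1.98653 |R|=0.98662 →hi
  ...
  [-2.00004,-1.99991] ⇒ x*=-2.0000
Interval (-2.0000, 0).

left endpoint -2.0000.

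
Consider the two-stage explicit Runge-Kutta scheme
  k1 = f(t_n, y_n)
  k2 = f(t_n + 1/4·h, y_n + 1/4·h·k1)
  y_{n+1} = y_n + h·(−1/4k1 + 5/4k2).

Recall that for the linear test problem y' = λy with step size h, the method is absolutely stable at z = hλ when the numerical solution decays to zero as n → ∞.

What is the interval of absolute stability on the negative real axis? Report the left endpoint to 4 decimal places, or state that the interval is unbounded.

Set f=λy, z=hλ:
  k1=λy_n ⇒ h·k1=z·y_n;  k2=λ(1+1/4z)y_n ⇒ h·k2=z(1+1/4z)y_n
  y_{n+1}/y_n = 1 − 1/4z + 5/4z(1+1/4z) = 1 + z + 5/16z²
  R(z) = 1 + z + 5/16z².

Solve |R(x)|<1 on ℝ⁻.
x=-1.51: |R|=0.2025
R=1: x+5/16x²=0 ⇒ x=−16/5=-3.2000; min R=1−1/(4·5/16)=0.2000>−1
Confirm numerically:
  x=-2.569: |R|=0.49343 <1
  x=-2.433: |R|=0.41684 <1
  x=-1.703: |R|=0.20332 <1
  x=-3.590: |R|=1.43753 >1
  x=-3.371: |R|=1.18014 >1
  x=-3.341: |R|=1.14721 >1
Stable set (-3.2000, 0).

z∈(-3.2000,0).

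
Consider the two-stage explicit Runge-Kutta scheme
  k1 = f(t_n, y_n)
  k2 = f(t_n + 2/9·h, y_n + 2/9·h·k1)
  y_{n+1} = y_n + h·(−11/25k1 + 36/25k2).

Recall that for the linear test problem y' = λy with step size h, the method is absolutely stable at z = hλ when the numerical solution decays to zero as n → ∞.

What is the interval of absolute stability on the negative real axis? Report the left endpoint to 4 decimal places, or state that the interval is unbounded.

z∈(-3.1250,0).

On y'=λy, z=hλ:
  k1=λy_n ⇒ h·k1=z·y_n;  k2=λ(1+2/9z)y_n ⇒ h·k2=z(1+2/9z)y_n
  y_{n+1}/y_n = 1 − 11/25z + 36/25z(1+2/9z) = 1 + z + 8/25z²
  Hence R(z) = 1 + z + 8/25z².

Need |R(x)|<1, x<0.
x=-1.41: |R|=0.2262
R=1: x+8/25x²=0 ⇒ x=−25/8=-3.1250; min R=1−1/(4·8/25)=0.2188>−1
Confirm numerically:
  x=-2.425: |R|=0.45680 <1
  x=-2.366: |R|=0.42535 <1
  x=-1.890: |R|=0.25307 <1
  x=-3.200: |R|=1.07680 >1
  x=-3.151: |R|=1.02622 >1
Stable set (-3.1250, 0).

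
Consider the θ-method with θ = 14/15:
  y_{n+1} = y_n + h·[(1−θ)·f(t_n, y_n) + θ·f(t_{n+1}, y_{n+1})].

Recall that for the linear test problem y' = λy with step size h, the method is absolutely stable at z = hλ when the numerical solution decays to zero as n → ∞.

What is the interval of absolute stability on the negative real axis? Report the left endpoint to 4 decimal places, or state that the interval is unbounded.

interval (−∞, 0).

Set f=λy, z=hλ:
  y_{n+1} = y_n + z·[1/15·y_n + 14/15·y_{n+1}] ⇒ (1 − 14/15z)y_{n+1} = (1 + 1/15z)y_n
  Hence R(z) = (1 + 1/15z)/(1 − 14/15z).

Boundary: |R(x)|=1, x<0.
x=-0.42: |R|=0.6983
x=-2: |R|=0.3023
x=-10: |R|=0.0323
x=-100: |R|=0.0601
θ=14/15≥1/2 ⇒ |1+1/15x|<|1−14/15x| ∀x<0 ⇒ unbounded interval.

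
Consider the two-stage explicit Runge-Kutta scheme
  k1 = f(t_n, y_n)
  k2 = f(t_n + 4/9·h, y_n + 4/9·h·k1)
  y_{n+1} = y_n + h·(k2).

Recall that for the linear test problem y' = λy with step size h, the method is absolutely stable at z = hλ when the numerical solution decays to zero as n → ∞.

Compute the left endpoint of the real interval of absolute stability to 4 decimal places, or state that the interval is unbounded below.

z* = -2.2500.

Test eqn y'=λy, z=hλ:
  k1=λy_n ⇒ h·k1=z·y_n;  k2=λ(1+4/9z)y_n ⇒ h·k2=z(1+4/9z)y_n
  y_{n+1}/y_n = 1 + z(1+4/9z) = 1 + z + 4/9z²
  Hence R(z) = 1 + z + 4/9z².

Need |R(x)|<1, x<0.
x=-0.4: |R|=0.6711
R=1: x+4/9x²=0 ⇒ x=−9/4=-2.2500; min R=1−1/(4·4/9)=0.4375>−1
Confirm numerically:
  x=-2.179: |R|=0.93124 <1
  x=-1.548: |R|=0.51702 <1
  x=-1.460: |R|=0.48738 <1
  x=-1.430: |R|=0.47884 <1
  x=-2.774: |R|=1.64603 >1
  x=-2.716: |R|=1.56251 >1
  x=-2.494: |R|=1.27046 >1
Interval (-2.2500, 0).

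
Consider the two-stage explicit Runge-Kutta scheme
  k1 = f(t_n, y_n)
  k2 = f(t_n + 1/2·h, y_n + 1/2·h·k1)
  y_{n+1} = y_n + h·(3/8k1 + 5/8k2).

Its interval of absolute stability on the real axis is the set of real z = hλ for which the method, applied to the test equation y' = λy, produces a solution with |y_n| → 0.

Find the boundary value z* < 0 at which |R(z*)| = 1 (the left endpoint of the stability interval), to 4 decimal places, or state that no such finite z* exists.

z* = -3.2000.

On y'=λy, z=hλ:
  k1=λy_n ⇒ h·k1=z·y_n;  k2=λ(1+1/2z)y_n ⇒ h·k2=z(1+1/2z)y_n
  y_{n+1}/y_n = 1 + 3/8z + 5/8z(1+1/2z) = 1 + z + 5/16z²
  R(z) = 1 + z + 5/16z².

Find x<0 with |R(x)|<1.
x=-0.58: |R|=0.5251
R=1: x+5/16x²=0 ⇒ x=−16/5=-3.2000; min R=1−1/(4·5/16)=0.2000>−1
Confirm numerically:
  x=-2.608: |R|=0.51752 <1
  x=-2.415: |R|=0.40757 <1
  x=-1.690: |R|=0.20253 <1
  x=-3.511: |R|=1.34123 >1
  x=-3.399: |R|=1.21138 >1
Interval (-3.2000, 0).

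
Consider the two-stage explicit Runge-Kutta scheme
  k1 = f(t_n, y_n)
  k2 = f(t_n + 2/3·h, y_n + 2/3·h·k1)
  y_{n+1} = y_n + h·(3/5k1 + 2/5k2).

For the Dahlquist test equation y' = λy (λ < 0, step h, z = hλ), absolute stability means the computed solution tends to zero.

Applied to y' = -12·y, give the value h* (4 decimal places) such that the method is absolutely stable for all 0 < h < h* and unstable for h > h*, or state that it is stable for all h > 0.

Test eqn y'=λy, z=hλ:
  k1=λy_n ⇒ h·k1=z·y_n;  k2=λ(1+2/3z)y_n ⇒ h·k2=z(1+2/3z)y_n
  y_{n+1}/y_n = 1 + 3/5z + 2/5z(1+2/3z) = 1 + z + 4/15z²
  Hence R(z) = 1 + z + 4/15z².

Solve |R(x)|<1 on ℝ⁻.
x=-1.39: |R|=0.1252
R=1: x+4/15x²=0 ⇒ x=−15/4=-3.7500; min R=1−1/(4·4/15)=0.0625>−1
Confirm numerically:
  x=-3.483: |R|=0.75201 <1
  x=-3.098: |R|=0.46136 <1
  x=-2.503: |R|=0.16767 <1
  x=-2.330: |R|=0.11771 <1
  x=-4.222: |R|=1.53141 >1
  x=-3.997: |R|=1.26327 >1
Interval (-3.7500, 0).

(-3.7500,0); λ=-12 ⇒ h* = (15/4)/12 = 0.3125.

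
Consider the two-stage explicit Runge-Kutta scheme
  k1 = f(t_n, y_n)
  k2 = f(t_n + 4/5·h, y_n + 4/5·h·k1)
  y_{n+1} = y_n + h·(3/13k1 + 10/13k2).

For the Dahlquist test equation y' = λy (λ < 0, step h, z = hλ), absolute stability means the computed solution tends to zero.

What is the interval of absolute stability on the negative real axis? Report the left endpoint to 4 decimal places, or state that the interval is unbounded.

(-1.6250, 0).

Set f=λy, z=hλ:
  k1=λy_n ⇒ h·k1=z·y_n;  k2=λ(1+4/5z)y_n ⇒ h·k2=z(1+4/5z)y_n
  y_{n+1}/y_n = 1 + 3/13z + 10/13z(1+4/5z) = 1 + z + 8/13z²
  ⇒ R(z) = 1 + z + 8/13z².

Solve |R(x)|<1 on ℝ⁻.
x=-1.04: |R|=0.6256
R=1: x+8/13x²=0 ⇒ x=−13/8=-1.6250; min R=1−1/(4·8/13)=0.5938>−1
Confirm numerically:
  x=-0.711: |R|=0.60009 <1
  x=-0.700: |R|=0.60154 <1
  x=-0.686: |R|=0.60360 <1
  x=-2.113: |R|=1.63455 >1
  x=-1.917: |R|=1.34447 >1
  x=-1.706: |R|=1.08504 >1
Stable set (-1.6250, 0).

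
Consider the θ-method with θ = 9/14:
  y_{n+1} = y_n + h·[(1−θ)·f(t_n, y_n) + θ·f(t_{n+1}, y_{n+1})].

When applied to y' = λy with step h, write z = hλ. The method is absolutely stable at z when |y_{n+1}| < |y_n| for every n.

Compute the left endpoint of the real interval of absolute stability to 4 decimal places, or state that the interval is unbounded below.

Test eqn y'=λy, z=hλ:
  y_{n+1} = y_n + z·[5/14·y_n + 9/14·y_{n+1}] ⇒ (1 − 9/14z)y_{n+1} = (1 + 5/14z)y_n
  R(z) = (1 + 5/14z)/(1 − 9/14z).

Find x<0 with |R(x)|<1.
x=-1.53: |R|=0.2287
x=-2: |R|=0.1250
x=-10: |R|=0.3462
x=-100: |R|=0.5317
θ=9/14≥1/2 ⇒ |1+5/14x|<|1−9/14x| ∀x<0 ⇒ unbounded interval.

interval (−∞, 0).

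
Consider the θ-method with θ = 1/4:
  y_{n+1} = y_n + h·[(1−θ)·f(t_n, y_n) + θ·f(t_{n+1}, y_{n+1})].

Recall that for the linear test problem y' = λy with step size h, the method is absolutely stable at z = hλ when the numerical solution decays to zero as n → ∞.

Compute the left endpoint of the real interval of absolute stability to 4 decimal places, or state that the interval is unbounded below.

Test eqn y'=λy, z=hλ:
  y_{n+1} = y_n + z·[3/4·y_n + 1/4·y_{n+1}] ⇒ (1 − 1/4z)y_{n+1} = (1 + 3/4z)y_n
  Hence R(z) = (1 + 3/4z)/(1 − 1/4z).

Solve |R(x)|<1 on ℝ⁻.
x=-1.74: |R|=0.2125
R=−1: 1+3/4x = −1+1/4x ⇒ -1/2x=2 ⇒ x=2/(-1/2)=-4.0000
Confirm numerically:
  x=-3.301: |R|=0.80852 <1
  x=-2.866: |R|=0.66968 <1
  x=-1.824: |R|=0.25275 <1
  x=-1.740: |R|=0.21254 <1
  x=-4.549: |R|=1.12844 >1
  x=-4.279: |R|=1.06740 >1
Interval (-4.0000, 0).

z* = -4.0000.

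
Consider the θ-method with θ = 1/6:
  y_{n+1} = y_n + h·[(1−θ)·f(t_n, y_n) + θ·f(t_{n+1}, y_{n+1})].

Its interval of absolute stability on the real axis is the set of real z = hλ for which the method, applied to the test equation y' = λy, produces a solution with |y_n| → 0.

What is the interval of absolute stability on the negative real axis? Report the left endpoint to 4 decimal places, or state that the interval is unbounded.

z∈(-3.0000,0).

On y'=λy, z=hλ:
  y_{n+1} = y_n + z·[5/6·y_n + 1/6·y_{n+1}] ⇒ (1 − 1/6z)y_{n+1} = (1 + 5/6z)y_n
  Hence R(z) = (1 + 5/6z)/(1 − 1/6z).

Need |R(x)|<1, x<0.
x=-1.64: |R|=0.2880
R=−1: 1+5/6x = −1+1/6x ⇒ -2/3x=2 ⇒ x=2/(-2/3)=-3.0000
Confirm numerically:
  x=-2.620: |R|=0.82367 <1
  x=-1.770: |R|=0.36680 <1
  x=-1.416: |R|=0.14563 <1
  x=-3.482: |R|=1.20333 >1
  x=-3.260: |R|=1.11231 >1
Stable set (-3.0000, 0).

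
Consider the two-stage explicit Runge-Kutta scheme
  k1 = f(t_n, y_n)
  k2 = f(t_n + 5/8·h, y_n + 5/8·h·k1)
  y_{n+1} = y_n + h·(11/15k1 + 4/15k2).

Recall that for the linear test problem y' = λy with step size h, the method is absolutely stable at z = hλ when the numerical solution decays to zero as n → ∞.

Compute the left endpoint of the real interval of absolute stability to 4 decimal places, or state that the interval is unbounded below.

left endpoint -6.0000.

On y'=λy, z=hλ:
  k1=λy_n ⇒ h·k1=z·y_n;  k2=λ(1+5/8z)y_n ⇒ h·k2=z(1+5/8z)y_n
  y_{n+1}/y_n = 1 + 11/15z + 4/15z(1+5/8z) = 1 + z + 1/6z²
  Hence R(z) = 1 + z + 1/6z².

Solve |R(x)|<1 on ℝ⁻.
x=-1.53: |R|=0.1399
R=1: x+1/6x²=0 ⇒ x=−6=-6.0000; min R=1−1/(4·1/6)=-0.5000>−1
Confirm numerically:
  x=-4.339: |R|=0.20118 <1
  x=-3.026: |R|=0.49989 <1
  x=-2.743: |R|=0.48899 <1
  x=-6.479: |R|=1.51724 >1
  x=-6.466: |R|=1.50219 >1
  x=-6.344: |R|=1.36372 >1
Stable set (-6.0000, 0).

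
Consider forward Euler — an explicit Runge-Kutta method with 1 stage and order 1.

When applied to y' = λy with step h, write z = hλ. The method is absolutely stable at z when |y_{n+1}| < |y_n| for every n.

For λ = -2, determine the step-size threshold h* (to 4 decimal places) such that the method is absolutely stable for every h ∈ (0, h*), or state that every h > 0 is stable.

Test eqn y'=λy, z=hλ:
  order 1, 1-stage ⇒ R(z)=1+z
  (e.g. R(-0.76)=0.24000, |R|=0.24000)

Need |R(x)|<1, x<0.
x=-0.76: |R|=0.2400
|R(-2.23)|=1.2300 |R(-1.51)|=0.5100 |R(-0.72)|=0.2800
Bisect:
  x_lo=-2.3592 |R|=1.3592  x_hi=-0.3776 |R|=0.6224
  mid=-1.36841 |R|=0.36841 →hi
  mid=-1.86382 |R|=0.86382 →hi
  mid=-2.11152 |R|=1.11152 →lo
  mid=-1.98767 |R|=0.98767 →hi
  mid=-2.04959 |R|=1.04959 →lo
  mid=-2.01863 |R|=1.01863 →lo
  mid=-2.00315 |R|=1.00315 →lo
  mid=-1.99541 |R|=0.99541 →hi
  mid=-1.99928 |R|=0.99928 →hi
  ...
  [-2.00000,-1.99988] ⇒ x*=-2.0000
Interval (-2.0000, 0).

(-2.0000,0); λ=-2 ⇒ h* = 1.0000.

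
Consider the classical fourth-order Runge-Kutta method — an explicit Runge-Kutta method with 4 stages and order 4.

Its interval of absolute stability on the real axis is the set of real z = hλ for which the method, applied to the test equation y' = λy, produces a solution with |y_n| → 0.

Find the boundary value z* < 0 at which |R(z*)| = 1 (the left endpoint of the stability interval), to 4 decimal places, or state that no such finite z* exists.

With y'=λy (z=hλ):
  order 4, 4-stage ⇒ R(z)=1+z+z^2/2+z^3/6+z^4/24
  (e.g. R(-0.45)=0.63777, |R|=0.63777)

Boundary: |R(x)|=1, x<0.
x=-0.45: |R|=0.6378
|R(-2.83)|=1.0695 |R(-2.68)|=0.8525 |R(-0.97)|=0.3852
Bisect:
  x_lo=-3.4661 |R|=2.6146  x_hi=-0.1026 |R|=0.9025
  mid=-1.78435 |R|=0.28312 →hi
  mid=-2.62524 |R|=0.78431 →hi
  mid=-3.04568 |R|=1.46901 →lo
  mid=-2.83546 |R|=1.07831 →lo
  mid=-2.73035 |R|=0.92028 →hi
  mid=-2.78291 |R|=0.99641 →hi
  mid=-2.80918 |R|=1.03662 →lo
  mid=-2.79605 |R|=1.01633 →lo
  mid=-2.78948 |R|=1.00632 →lo
  mid=-2.78619 |R|=1.00135 →lo
  ...
  [-2.78537,-2.78517] ⇒ x*=-2.7853
Stable set (-2.7853, 0).

z* = -2.7853.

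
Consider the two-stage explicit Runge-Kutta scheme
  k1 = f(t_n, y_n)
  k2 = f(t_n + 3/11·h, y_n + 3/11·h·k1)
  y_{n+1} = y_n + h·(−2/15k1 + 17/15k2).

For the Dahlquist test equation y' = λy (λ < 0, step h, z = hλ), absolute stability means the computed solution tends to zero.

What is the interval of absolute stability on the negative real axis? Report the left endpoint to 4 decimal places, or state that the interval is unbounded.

(-3.2353, 0).

Test eqn y'=λy, z=hλ:
  k1=λy_n ⇒ h·k1=z·y_n;  k2=λ(1+3/11z)y_n ⇒ h·k2=z(1+3/11z)y_n
  y_{n+1}/y_n = 1 − 2/15z + 17/15z(1+3/11z) = 1 + z + 17/55z²
  Hence R(z) = 1 + z + 17/55z².

Boundary: |R(x)|=1, x<0.
x=-0.81: |R|=0.3928
R=1: x+17/55x²=0 ⇒ x=−55/17=-3.2353; min R=1−1/(4·17/55)=0.1912>−1
Confirm numerically:
  x=-2.310: |R|=0.33934 <1
  x=-2.099: |R|=0.26279 <1
  x=-1.336: |R|=0.21570 <1
  x=-3.616: |R|=1.42550 >1
  x=-3.538: |R|=1.33103 >1
  x=-3.321: |R|=1.08798 >1
Interval (-3.2353, 0).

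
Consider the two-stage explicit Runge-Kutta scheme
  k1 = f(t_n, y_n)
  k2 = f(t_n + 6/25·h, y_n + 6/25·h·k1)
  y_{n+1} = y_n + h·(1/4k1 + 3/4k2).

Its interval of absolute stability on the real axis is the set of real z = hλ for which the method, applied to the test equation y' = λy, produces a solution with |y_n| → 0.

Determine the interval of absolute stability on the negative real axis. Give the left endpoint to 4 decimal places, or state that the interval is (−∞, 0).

On y'=λy, z=hλ:
  k1=λy_n ⇒ h·k1=z·y_n;  k2=λ(1+6/25z)y_n ⇒ h·k2=z(1+6/25z)y_n
  y_{n+1}/y_n = 1 + 1/4z + 3/4z(1+6/25z) = 1 + z + 9/50z²
  R(z) = 1 + z + 9/50z².

Find x<0 with |R(x)|<1.
x=-0.76: |R|=0.3440
R=1: x+9/50x²=0 ⇒ x=−50/9=-5.5556; min R=1−1/(4·9/50)=-0.3889>−1
Confirm numerically:
  x=-5.406: |R|=0.85447 <1
  x=-4.164: |R|=0.04300 <1
  x=-3.586: |R|=0.27131 <1
  x=-3.571: |R|=0.27563 <1
  x=-6.066: |R|=1.55734 >1
  x=-5.779: |R|=1.23243 >1
  x=-5.622: |R|=1.06724 >1
Interval (-5.5556, 0).

z∈(-5.5556,0).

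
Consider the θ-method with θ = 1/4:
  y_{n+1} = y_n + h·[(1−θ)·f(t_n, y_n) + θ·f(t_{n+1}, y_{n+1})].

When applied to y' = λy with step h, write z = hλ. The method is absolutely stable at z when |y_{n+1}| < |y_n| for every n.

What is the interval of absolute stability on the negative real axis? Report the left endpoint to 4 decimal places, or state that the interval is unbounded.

(-4.0000, 0).

With y'=λy (z=hλ):
  y_{n+1} = y_n + z·[3/4·y_n + 1/4·y_{n+1}] ⇒ (1 − 1/4z)y_{n+1} = (1 + 3/4z)y_n
  so R(z) = (1 + 3/4z)/(1 − 1/4z).

Solve |R(x)|<1 on ℝ⁻.
x=-0.86: |R|=0.2922
R=−1: 1+3/4x = −1+1/4x ⇒ -1/2x=2 ⇒ x=2/(-1/2)=-4.0000
Confirm numerically:
  x=-2.948: |R|=0.69718 <1
  x=-2.693: |R|=0.60944 <1
  x=-2.501: |R|=0.53884 <1
  x=-2.165: |R|=0.40470 <1
  x=-4.578: |R|=1.13476 >1
  x=-4.536: |R|=1.12559 >1
  x=-4.278: |R|=1.06717 >1
Interval (-4.0000, 0).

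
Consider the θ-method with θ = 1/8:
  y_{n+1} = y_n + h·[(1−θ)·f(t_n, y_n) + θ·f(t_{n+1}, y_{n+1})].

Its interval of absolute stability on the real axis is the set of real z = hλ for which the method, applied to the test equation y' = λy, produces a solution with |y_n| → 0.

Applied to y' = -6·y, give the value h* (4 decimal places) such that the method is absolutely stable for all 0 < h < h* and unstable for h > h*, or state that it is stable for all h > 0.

(-2.6667,0); λ=-6 ⇒ h* = (8/3)/6 = 0.4444.

Set f=λy, z=hλ:
  y_{n+1} = y_n + z·[7/8·y_n + 1/8·y_{n+1}] ⇒ (1 − 1/8z)y_{n+1} = (1 + 7/8z)y_n
  R(z) = (1 + 7/8z)/(1 − 1/8z).

Solve |R(x)|<1 on ℝ⁻.
x=-1.7: |R|=0.4021
R=−1: 1+7/8x = −1+1/8x ⇒ -3/4x=2 ⇒ x=2/(-3/4)=-2.6667
Confirm numerically:
  x=-1.722: |R|=0.41699 <1
  x=-1.468: |R|=0.24039 <1
  x=-1.430: |R|=0.21315 <1
  x=-1.404: |R|=0.19439 <1
  x=-3.025: |R|=1.19501 >1
  x=-2.851: |R|=1.10193 >1
So |R|<1 on (-2.6667, 0).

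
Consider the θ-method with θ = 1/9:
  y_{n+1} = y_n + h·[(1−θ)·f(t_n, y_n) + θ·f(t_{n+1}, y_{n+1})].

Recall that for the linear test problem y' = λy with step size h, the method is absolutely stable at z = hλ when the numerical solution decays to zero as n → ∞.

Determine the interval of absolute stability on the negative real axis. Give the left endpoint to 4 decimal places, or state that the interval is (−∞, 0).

Test eqn y'=λy, z=hλ:
  y_{n+1} = y_n + z·[8/9·y_n + 1/9·y_{n+1}] ⇒ (1 − 1/9z)y_{n+1} = (1 + 8/9z)y_n
  Hence R(z) = (1 + 8/9z)/(1 − 1/9z).

Find x<0 with |R(x)|<1.
x=-0.76: |R|=0.2992
R=−1: 1+8/9x = −1+1/9x ⇒ -7/9x=2 ⇒ x=2/(-7/9)=-2.5714
Confirm numerically:
  x=-2.489: |R|=0.94978 <1
  x=-2.361: |R|=0.87035 <1
  x=-1.797: |R|=0.49792 <1
  x=-1.141: |R|=0.01262 <1
  x=-3.082: |R|=1.29581 >1
  x=-2.947: |R|=1.22006 >1
  x=-2.630: |R|=1.03525 >1
So |R|<1 on (-2.5714, 0).

z∈(-2.5714,0).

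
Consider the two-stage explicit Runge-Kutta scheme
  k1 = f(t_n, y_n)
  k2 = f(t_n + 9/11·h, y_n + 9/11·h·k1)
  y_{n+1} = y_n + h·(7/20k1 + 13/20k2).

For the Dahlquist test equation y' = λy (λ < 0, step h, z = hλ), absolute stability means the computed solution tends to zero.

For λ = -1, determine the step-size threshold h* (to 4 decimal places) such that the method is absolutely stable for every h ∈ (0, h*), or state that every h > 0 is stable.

With y'=λy (z=hλ):
  k1=λy_n ⇒ h·k1=z·y_n;  k2=λ(1+9/11z)y_n ⇒ h·k2=z(1+9/11z)y_n
  y_{n+1}/y_n = 1 + 7/20z + 13/20z(1+9/11z) = 1 + z + 117/220z²
  so R(z) = 1 + z + 117/220z².

Solve |R(x)|<1 on ℝ⁻.
x=-0.44: |R|=0.6630
R=1: x+117/220x²=0 ⇒ x=−220/117=-1.8803; min R=1−1/(4·117/220)=0.5299>−1
Confirm numerically:
  x=-1.670: |R|=0.81319 <1
  x=-1.406: |R|=0.64532 <1
  x=-1.347: |R|=0.61794 <1
  x=-0.955: |R|=0.53003 <1
  x=-2.321: |R|=1.54393 >1
  x=-2.285: |R|=1.49174 >1
So |R|<1 on (-1.8803, 0).

(-1.8803,0); λ=-1 ⇒ h* = (220/117)/1 = 1.8803.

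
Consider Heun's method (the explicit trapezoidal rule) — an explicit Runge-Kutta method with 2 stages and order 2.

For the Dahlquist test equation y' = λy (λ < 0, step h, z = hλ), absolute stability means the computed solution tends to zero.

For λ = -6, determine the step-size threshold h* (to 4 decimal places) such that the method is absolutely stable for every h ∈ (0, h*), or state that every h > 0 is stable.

(-2.0000,0); λ=-6 ⇒ h* = 0.3333.

Test eqn y'=λy, z=hλ:
  order 2, 2-stage ⇒ R(z)=1+z+z^2/2
  (e.g. R(-0.92)=0.50320, |R|=0.50320)

Need |R(x)|<1, x<0.
x=-0.92: |R|=0.5032
|R(-2.17)|=1.1845 |R(-0.94)|=0.5018 |R(-0.8)|=0.5200
Bisect:
  x_lo=-2.5179 |R|=1.6521  x_hi=-0.3095 |R|=0.7384
  mid=-1.41371 |R|=0.58558 →hi
  mid=-1.96582 |R|=0.96640 →hi
  mid=-2.24187 |R|=1.27113 →lo
  mid=-2.10385 |R|=1.10924 →lo
  mid=-2.03483 |R|=1.03544 →lo
  mid=-2.00033 |R|=1.00033 →lo
  mid=-1.98307 |R|=0.98322 →hi
  mid=-1.99170 |R|=0.99174 →hi
  mid=-1.99601 |R|=0.99602 →hi
  ...
  [-2.00006,-1.99992] ⇒ x*=-2.0000
So |R|<1 on (-2.0000, 0).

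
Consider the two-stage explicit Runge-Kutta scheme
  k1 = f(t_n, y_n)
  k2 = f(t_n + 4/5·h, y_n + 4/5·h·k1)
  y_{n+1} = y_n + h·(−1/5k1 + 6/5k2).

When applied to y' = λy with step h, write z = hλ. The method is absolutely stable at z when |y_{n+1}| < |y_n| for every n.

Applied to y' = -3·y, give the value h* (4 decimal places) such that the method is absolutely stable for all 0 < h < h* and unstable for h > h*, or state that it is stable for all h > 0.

Set f=λy, z=hλ:
  k1=λy_n ⇒ h·k1=z·y_n;  k2=λ(1+4/5z)y_n ⇒ h·k2=z(1+4/5z)y_n
  y_{n+1}/y_n = 1 − 1/5z + 6/5z(1+4/5z) = 1 + z + 24/25z²
  R(z) = 1 + z + 24/25z².

Boundary: |R(x)|=1, x<0.
x=-1.24: |R|=1.2361
R=1: x+24/25x²=0 ⇒ x=−25/24=-1.0417; min R=1−1/(4·24/25)=0.7396>−1
Confirm numerically:
  x=-0.988: |R|=0.94910 <1
  x=-0.478: |R|=0.74134 <1
  x=-0.455: |R|=0.74374 <1
  x=-1.241: |R|=1.23748 >1
  x=-1.126: |R|=1.09116 >1
So |R|<1 on (-1.0417, 0).

(-1.0417,0); λ=-3 ⇒ h* = (25/24)/3 = 0.3472.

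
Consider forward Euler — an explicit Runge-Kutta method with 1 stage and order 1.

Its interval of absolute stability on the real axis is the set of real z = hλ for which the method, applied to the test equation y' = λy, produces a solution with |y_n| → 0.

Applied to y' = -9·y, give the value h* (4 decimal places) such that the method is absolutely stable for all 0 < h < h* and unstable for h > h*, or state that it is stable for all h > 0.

On y'=λy, z=hλ:
  order 1, 1-stage ⇒ R(z)=1+z
  (e.g. R(-0.64)=0.36000, |R|=0.36000)

Need |R(x)|<1, x<0.
x=-0.64: |R|=0.3600
|R(-2.01)|=1.0100 |R(-1.88)|=0.8800 |R(-0.95)|=0.0500
Bisect:
  x_lo=-2.5892 |R|=1.5892  x_hi=-0.3159 |R|=0.6841
  mid=-1.45255 |R|=0.45255 →hi
  mid=-2.02088 |R|=1.02088 →lo
  mid=-1.73671 |R|=0.73671 →hi
  mid=-1.87880 |R|=0.87880 →hi
  mid=-1.94984 |R|=0.94984 →hi
  mid=-1.98536 |R|=0.98536 →hi
  mid=-2.00312 |R|=1.00312 →lo
  mid=-1.99424 |R|=0.99424 →hi
  mid=-1.99868 |R|=0.99868 →hi
  mid=-2.00090 |R|=1.00090 →lo
  ...
  [-2.00007,-1.99993] ⇒ x*=-2.0000
Stable set (-2.0000, 0).

(-2.0000,0); λ=-9 ⇒ h* = 0.2222.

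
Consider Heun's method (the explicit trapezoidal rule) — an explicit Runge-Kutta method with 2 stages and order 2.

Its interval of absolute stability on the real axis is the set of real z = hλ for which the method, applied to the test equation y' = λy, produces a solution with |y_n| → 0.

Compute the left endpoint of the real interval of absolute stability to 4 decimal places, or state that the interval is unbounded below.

With y'=λy (z=hλ):
  order 2, 2-stage ⇒ R(z)=1+z+z^2/2
  (e.g. R(-1.47)=0.61045, |R|=0.61045)

Solve |R(x)|<1 on ℝ⁻.
x=-1.47: |R|=0.6104
|R(-2.29)|=1.3321 |R(-2.11)|=1.1160 |R(-1.98)|=0.9802
Bisect:
  x_lo=-2.3877 |R|=1.4629  x_hi=-0.3704 |R|=0.6982
  mid=-1.37903 |R|=0.57183 →hi
  mid=-1.88337 |R|=0.89017 →hi
  mid=-2.13553 |R|=1.14472 →lo
  mid=-2.00945 |R|=1.00950 →lo
  mid=-1.94641 |R|=0.94785 →hi
  mid=-1.97793 |R|=0.97817 →hi
  mid=-1.99369 |R|=0.99371 →hi
  mid=-2.00157 |R|=1.00157 →lo
  ...
  [-2.00009,-1.99997] ⇒ x*=-2.0000
Stable set (-2.0000, 0).

left endpoint -2.0000.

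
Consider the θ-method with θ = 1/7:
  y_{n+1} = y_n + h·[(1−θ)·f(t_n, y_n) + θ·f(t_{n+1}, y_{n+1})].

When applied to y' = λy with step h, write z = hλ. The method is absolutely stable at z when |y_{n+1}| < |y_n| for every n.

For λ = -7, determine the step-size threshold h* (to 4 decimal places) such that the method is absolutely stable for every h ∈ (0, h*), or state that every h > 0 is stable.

(-2.8000,0); λ=-7 ⇒ h* = (14/5)/7 = 0.4000.

Test eqn y'=λy, z=hλ:
  y_{n+1} = y_n + z·[6/7·y_n + 1/7·y_{n+1}] ⇒ (1 − 1/7z)y_{n+1} = (1 + 6/7z)y_n
  Hence R(z) = (1 + 6/7z)/(1 − 1/7z).

Find x<0 with |R(x)|<1.
x=-1.54: |R|=0.2623
R=−1: 1+6/7x = −1+1/7x ⇒ -5/7x=2 ⇒ x=2/(-5/7)=-2.8000
Confirm numerically:
  x=-2.541: |R|=0.86427 <1
  x=-2.334: |R|=0.75037 <1
  x=-1.667: |R|=0.34637 <1
  x=-1.426: |R|=0.18467 <1
  x=-3.207: |R|=1.19937 >1
  x=-2.956: |R|=1.07834 >1
So |R|<1 on (-2.8000, 0).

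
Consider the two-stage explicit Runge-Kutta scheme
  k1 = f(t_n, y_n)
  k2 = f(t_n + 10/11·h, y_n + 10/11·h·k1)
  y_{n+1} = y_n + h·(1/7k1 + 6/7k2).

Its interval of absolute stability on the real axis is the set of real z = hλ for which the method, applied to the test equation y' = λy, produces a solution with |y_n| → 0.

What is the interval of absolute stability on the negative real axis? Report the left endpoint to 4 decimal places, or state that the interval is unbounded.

(-1.2833, 0).

With y'=λy (z=hλ):
  k1=λy_n ⇒ h·k1=z·y_n;  k2=λ(1+10/11z)y_n ⇒ h·k2=z(1+10/11z)y_n
  y_{n+1}/y_n = 1 + 1/7z + 6/7z(1+10/11z) = 1 + z + 60/77z²
  Hence R(z) = 1 + z + 60/77z².

Boundary: |R(x)|=1, x<0.
x=-0.6: |R|=0.6805
R=1: x+60/77x²=0 ⇒ x=−77/60=-1.2833; min R=1−1/(4·60/77)=0.6792>−1
Confirm numerically:
  x=-1.190: |R|=0.91345 <1
  x=-0.808: |R|=0.70073 <1
  x=-0.709: |R|=0.68270 <1
  x=-1.837: |R|=1.79253 >1
  x=-1.729: |R|=1.60043 >1
  x=-1.404: |R|=1.13201 >1
Interval (-1.2833, 0).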